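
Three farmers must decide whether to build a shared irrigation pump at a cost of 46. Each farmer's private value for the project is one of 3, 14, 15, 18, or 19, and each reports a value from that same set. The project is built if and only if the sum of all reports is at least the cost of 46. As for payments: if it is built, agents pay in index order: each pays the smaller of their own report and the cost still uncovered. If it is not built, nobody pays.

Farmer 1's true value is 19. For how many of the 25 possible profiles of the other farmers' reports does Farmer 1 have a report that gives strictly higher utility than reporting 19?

16

Others report (14, 14): truth gives 0; report 18 gives 1 > 0. Violating.
Others report (14, 15): truth gives 0; report 18 gives 1 > 0. Violating.
Others report (14, 18): truth gives 0; report 14 gives 5 > 0. Violating.
Others report (14, 19): truth gives 0; report 14 gives 5 > 0. Violating.
Others report (3, 3): truth gives 0; no alternative beats it.
Others report (3, 14): truth gives 0; no alternative beats it.
(Checking all 25 profiles: 16 have a profitable deviation, 9 do not.)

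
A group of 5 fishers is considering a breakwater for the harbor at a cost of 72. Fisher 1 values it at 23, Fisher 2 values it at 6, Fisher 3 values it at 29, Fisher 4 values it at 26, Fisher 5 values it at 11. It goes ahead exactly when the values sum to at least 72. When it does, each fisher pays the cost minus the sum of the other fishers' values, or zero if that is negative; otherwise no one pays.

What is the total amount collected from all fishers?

Total value 95 ≥ cost 72, so it is built.
Fisher 1: others sum to 72; max(0, 72 - 72) = 0.
Fisher 2: others sum to 89; max(0, 72 - 89) = 0.
Fisher 3: others sum to 66; max(0, 72 - 66) = 6.
Fisher 4: others sum to 69; max(0, 72 - 69) = 3.
Fisher 5: others sum to 84; max(0, 72 - 84) = 0.
Total collected = 0 + 0 + 6 + 3 + 0 = 9.

9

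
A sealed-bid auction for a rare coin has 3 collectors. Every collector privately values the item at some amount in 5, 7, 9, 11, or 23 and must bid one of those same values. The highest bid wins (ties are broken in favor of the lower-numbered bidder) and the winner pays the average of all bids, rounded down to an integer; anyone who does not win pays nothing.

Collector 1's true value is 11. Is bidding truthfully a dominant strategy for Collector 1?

Consider the case where Collector 2 bids 5 and Collector 3 bids 5.
Truthful bid 11: wins, pays 7, utility 11 - 7 = 4.
Bid 5 instead: wins, pays 5, utility 11 - 5 = 6.
Since 6 > 4, bidding 5 is strictly better here, so truthful bidding is not dominant.

No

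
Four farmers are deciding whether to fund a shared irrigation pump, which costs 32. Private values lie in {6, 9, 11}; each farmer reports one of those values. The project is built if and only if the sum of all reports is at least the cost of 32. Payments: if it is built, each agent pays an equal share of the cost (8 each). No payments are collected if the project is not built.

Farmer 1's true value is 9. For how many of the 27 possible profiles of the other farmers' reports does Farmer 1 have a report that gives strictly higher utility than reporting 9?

3

Others report (6, 6, 9): truth gives 0; report 11 gives 1 > 0. Violating.
Others report (6, 9, 6): truth gives 0; report 11 gives 1 > 0. Violating.
Others report (9, 6, 6): truth gives 0; report 11 gives 1 > 0. Violating.
Others report (6, 6, 6): truth gives 0; no alternative beats it.
Others report (6, 6, 11): truth gives 1; no alternative beats it.
(Checking all 27 profiles: 3 have a profitable deviation, 24 do not.)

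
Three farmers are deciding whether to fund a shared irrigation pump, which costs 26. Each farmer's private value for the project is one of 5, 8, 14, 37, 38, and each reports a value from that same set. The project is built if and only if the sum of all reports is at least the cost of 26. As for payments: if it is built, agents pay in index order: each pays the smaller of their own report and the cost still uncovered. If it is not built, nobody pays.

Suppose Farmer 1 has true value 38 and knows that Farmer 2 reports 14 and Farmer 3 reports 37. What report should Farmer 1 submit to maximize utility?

Report 5: project built, pays 5, utility 38 - 5 = 33.
Report 8: project built, pays 8, utility 38 - 8 = 30.
Report 14: project built, pays 14, utility 38 - 14 = 24.
Report 37: project built, pays 26, utility 38 - 26 = 12.
Report 38: project built, pays 26, utility 38 - 26 = 12.
The best choice is 5 with utility 33.

5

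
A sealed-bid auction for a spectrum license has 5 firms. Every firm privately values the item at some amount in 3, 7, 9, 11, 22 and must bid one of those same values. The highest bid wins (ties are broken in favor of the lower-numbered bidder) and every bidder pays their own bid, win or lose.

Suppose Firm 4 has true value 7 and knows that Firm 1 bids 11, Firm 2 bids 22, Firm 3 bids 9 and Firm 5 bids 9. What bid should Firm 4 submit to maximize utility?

3

Bid 3: loses but pays 3, utility -3.
Bid 7: loses but pays 7, utility -7.
Bid 9: loses but pays 9, utility -9.
Bid 11: loses but pays 11, utility -11.
Bid 22: loses but pays 22, utility -22.
The best choice is 3 with utility -3.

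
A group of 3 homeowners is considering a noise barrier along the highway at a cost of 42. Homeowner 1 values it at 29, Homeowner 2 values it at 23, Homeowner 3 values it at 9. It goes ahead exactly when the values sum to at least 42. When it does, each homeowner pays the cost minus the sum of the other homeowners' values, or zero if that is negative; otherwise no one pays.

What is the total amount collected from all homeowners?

14

Total value 61 ≥ cost 42, so it is built.
Homeowner 1: others sum to 32; max(0, 42 - 32) = 10.
Homeowner 2: others sum to 38; max(0, 42 - 38) = 4.
Homeowner 3: others sum to 52; max(0, 42 - 52) = 0.
Total collected = 10 + 4 + 0 = 14.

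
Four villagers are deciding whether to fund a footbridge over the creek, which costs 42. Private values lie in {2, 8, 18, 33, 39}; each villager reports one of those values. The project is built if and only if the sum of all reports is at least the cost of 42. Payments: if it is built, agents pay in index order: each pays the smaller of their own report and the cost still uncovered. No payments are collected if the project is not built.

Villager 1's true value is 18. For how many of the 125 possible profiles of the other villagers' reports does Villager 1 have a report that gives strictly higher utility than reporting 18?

Others report (2, 2, 33): truth gives 0; report 8 gives 10 > 0. Violating.
Others report (2, 2, 39): truth gives 0; report 2 gives 16 > 0. Violating.
Others report (2, 8, 33): truth gives 0; report 2 gives 16 > 0. Violating.
Others report (2, 8, 39): truth gives 0; report 2 gives 16 > 0. Violating.
Others report (2, 2, 2): truth gives 0; no alternative beats it.
Others report (2, 2, 8): truth gives 0; no alternative beats it.
(Checking all 125 profiles: 108 have a profitable deviation, 17 do not.)

108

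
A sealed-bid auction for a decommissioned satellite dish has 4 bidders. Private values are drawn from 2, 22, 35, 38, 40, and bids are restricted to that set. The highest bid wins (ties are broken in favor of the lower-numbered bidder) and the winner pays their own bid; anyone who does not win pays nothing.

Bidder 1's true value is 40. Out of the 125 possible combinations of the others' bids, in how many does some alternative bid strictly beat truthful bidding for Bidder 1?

Others bid (2, 2, 2): truth gives 0; bid 2 gives 38 > 0. Violating.
Others bid (2, 2, 22): truth gives 0; bid 22 gives 18 > 0. Violating.
Others bid (2, 2, 35): truth gives 0; bid 35 gives 5 > 0. Violating.
Others bid (2, 2, 38): truth gives 0; bid 38 gives 2 > 0. Violating.
Others bid (2, 2, 40): truth gives 0; no alternative beats it.
Others bid (2, 22, 40): truth gives 0; no alternative beats it.
(Checking all 125 profiles: 64 have a profitable deviation, 61 do not.)

64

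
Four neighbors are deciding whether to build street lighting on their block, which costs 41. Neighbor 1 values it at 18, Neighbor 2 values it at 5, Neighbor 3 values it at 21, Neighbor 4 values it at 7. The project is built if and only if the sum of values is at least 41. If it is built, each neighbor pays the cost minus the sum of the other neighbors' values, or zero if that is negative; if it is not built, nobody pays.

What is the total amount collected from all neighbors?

19

Total value 51 ≥ cost 41, so it is built.
Neighbor 1: others sum to 33; max(0, 41 - 33) = 8.
Neighbor 2: others sum to 46; max(0, 41 - 46) = 0.
Neighbor 3: others sum to 30; max(0, 41 - 30) = 11.
Neighbor 4: others sum to 44; max(0, 41 - 44) = 0.
Total collected = 8 + 0 + 11 + 0 = 19.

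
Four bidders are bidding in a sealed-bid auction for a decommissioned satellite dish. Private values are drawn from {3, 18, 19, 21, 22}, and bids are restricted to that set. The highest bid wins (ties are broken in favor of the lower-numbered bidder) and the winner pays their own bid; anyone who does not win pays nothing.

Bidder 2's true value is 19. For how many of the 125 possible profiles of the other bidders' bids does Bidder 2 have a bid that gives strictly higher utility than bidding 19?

4

Others bid (3, 3, 3): truth gives 0; bid 18 gives 1 > 0. Violating.
Others bid (3, 3, 18): truth gives 0; bid 18 gives 1 > 0. Violating.
Others bid (3, 18, 3): truth gives 0; bid 18 gives 1 > 0. Violating.
Others bid (3, 18, 18): truth gives 0; bid 18 gives 1 > 0. Violating.
Others bid (3, 3, 19): truth gives 0; no alternative beats it.
Others bid (3, 3, 21): truth gives 0; no alternative beats it.
(Checking all 125 profiles: 4 have a profitable deviation, 121 do not.)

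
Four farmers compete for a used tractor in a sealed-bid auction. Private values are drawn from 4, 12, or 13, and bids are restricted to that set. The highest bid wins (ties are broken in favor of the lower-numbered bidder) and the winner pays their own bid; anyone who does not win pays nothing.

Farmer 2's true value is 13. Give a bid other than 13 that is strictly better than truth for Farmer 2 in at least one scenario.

Suppose Farmer 1 bids 4, Farmer 3 bids 4 and Farmer 4 bids 4.
Bid 13: wins, pays 13, utility 13 - 13 = 0.
Bid 12: wins, pays 12, utility 13 - 12 = 1.
So bidding 12 beats truth here (1 > 0).

12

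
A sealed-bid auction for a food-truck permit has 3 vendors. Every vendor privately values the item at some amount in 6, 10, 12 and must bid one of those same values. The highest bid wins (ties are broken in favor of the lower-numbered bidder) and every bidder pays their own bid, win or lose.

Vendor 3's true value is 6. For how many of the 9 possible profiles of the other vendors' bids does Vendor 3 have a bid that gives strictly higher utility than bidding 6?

Others bid (6, 6): truth gives -6; bid 10 gives -4 > -6. Violating.
Others bid (6, 10): truth gives -6; no alternative beats it.
Others bid (6, 12): truth gives -6; no alternative beats it.
(Checking all 9 profiles: 1 has a profitable deviation, 8 do not.)

1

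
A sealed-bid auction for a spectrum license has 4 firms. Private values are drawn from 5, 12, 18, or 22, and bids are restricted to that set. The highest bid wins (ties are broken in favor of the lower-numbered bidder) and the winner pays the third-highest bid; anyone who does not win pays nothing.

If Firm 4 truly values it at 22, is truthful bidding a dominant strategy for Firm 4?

Yes

Check each profile of the others' bids and compare truth against every alternative bid.
Others bid (5, 5, 18): truth gives 17, best alternative gives 0.
Others bid (5, 18, 5): truth gives 17, best alternative gives 0.
Others bid (18, 5, 5): truth gives 17, best alternative gives 0.
Others bid (5, 12, 18): truth gives 10, best alternative gives 0.
Others bid (5, 18, 12): truth gives 10, best alternative gives 0.
Others bid (12, 5, 18): truth gives 10, best alternative gives 0.
(Remaining 58 profiles checked similarly; truth is weakly best in each.)
In every case the truthful bid is at least as good as any alternative, so it is a dominant strategy.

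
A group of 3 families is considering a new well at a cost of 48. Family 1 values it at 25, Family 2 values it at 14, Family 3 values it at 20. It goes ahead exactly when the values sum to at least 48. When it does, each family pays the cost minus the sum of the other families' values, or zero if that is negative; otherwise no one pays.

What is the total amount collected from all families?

Total value 59 ≥ cost 48, so it is built.
Family 1: others sum to 34; max(0, 48 - 34) = 14.
Family 2: others sum to 45; max(0, 48 - 45) = 3.
Family 3: others sum to 39; max(0, 48 - 39) = 9.
Total collected = 14 + 3 + 9 = 26.

26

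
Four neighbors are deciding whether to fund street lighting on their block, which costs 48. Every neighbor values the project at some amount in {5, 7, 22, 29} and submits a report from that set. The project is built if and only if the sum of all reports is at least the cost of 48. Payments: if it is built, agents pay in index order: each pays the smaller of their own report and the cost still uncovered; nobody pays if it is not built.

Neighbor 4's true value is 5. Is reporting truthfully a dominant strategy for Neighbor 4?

Yes

Check each profile of the others' reports and compare truth against every alternative report.
Others report (5, 7, 29): truth gives 0, best alternative gives -2.
Others report (5, 29, 7): truth gives 0, best alternative gives -2.
Others report (7, 5, 29): truth gives 0, best alternative gives -2.
Others report (7, 29, 5): truth gives 0, best alternative gives -2.
Others report (29, 5, 7): truth gives 0, best alternative gives -2.
Others report (29, 7, 5): truth gives 0, best alternative gives -2.
(Remaining 58 profiles checked similarly; truth is weakly best in each.)
In every case the truthful report is at least as good as any alternative, so it is a dominant strategy.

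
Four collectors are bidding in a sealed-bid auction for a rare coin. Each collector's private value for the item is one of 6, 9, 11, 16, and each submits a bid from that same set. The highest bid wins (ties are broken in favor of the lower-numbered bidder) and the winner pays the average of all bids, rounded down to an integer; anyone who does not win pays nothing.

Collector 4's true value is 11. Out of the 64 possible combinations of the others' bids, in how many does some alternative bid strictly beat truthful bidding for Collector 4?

10

Others bid (6, 6, 6): truth gives 4; bid 9 gives 5 > 4. Violating.
Others bid (6, 6, 11): truth gives 0; bid 16 gives 2 > 0. Violating.
Others bid (6, 9, 11): truth gives 0; bid 16 gives 1 > 0. Violating.
Others bid (6, 11, 6): truth gives 0; bid 16 gives 2 > 0. Violating.
Others bid (6, 6, 9): truth gives 3; no alternative beats it.
Others bid (6, 6, 16): truth gives 0; no alternative beats it.
(Checking all 64 profiles: 10 have a profitable deviation, 54 do not.)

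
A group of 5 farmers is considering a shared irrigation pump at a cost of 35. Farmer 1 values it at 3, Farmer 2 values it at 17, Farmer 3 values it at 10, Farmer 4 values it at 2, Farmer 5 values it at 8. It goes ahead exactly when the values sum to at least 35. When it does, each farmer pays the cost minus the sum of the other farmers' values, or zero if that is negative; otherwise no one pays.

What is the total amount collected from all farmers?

20

Total value 40 ≥ cost 35, so it is built.
Farmer 1: others sum to 37; max(0, 35 - 37) = 0.
Farmer 2: others sum to 23; max(0, 35 - 23) = 12.
Farmer 3: others sum to 30; max(0, 35 - 30) = 5.
Farmer 4: others sum to 38; max(0, 35 - 38) = 0.
Farmer 5: others sum to 32; max(0, 35 - 32) = 3.
Total collected = 0 + 12 + 5 + 0 + 3 = 20.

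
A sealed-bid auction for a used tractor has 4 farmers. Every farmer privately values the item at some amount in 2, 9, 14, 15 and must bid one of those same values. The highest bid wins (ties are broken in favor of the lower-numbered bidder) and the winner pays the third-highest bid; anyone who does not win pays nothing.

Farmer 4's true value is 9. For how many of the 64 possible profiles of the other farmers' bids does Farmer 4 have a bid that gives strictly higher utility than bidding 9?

Others bid (2, 2, 9): truth gives 0; bid 14 gives 7 > 0. Violating.
Others bid (2, 2, 14): truth gives 0; bid 15 gives 7 > 0. Violating.
Others bid (2, 9, 2): truth gives 0; bid 14 gives 7 > 0. Violating.
Others bid (2, 14, 2): truth gives 0; bid 15 gives 7 > 0. Violating.
Others bid (2, 2, 2): truth gives 7; no alternative beats it.
Others bid (2, 2, 15): truth gives 0; no alternative beats it.
(Checking all 64 profiles: 6 have a profitable deviation, 58 do not.)

6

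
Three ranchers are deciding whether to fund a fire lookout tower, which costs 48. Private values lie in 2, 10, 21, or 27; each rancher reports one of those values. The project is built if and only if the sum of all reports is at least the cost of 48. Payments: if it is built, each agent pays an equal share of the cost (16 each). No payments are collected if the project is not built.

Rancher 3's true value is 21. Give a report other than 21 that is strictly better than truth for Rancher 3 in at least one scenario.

Suppose Rancher 1 reports 2 and Rancher 2 reports 21.
Report 21: project not built, utility 0.
Report 27: project built, pays 16, utility 21 - 16 = 5.
So reporting 27 beats truth here (5 > 0).

27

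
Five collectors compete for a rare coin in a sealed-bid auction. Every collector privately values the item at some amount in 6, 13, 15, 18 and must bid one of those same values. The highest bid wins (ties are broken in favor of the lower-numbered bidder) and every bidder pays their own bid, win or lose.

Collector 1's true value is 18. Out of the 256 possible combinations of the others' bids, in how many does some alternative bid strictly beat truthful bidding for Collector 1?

81

Others bid (6, 6, 6, 6): truth gives 0; bid 6 gives 12 > 0. Violating.
Others bid (6, 6, 6, 13): truth gives 0; bid 13 gives 5 > 0. Violating.
Others bid (6, 6, 6, 15): truth gives 0; bid 15 gives 3 > 0. Violating.
Others bid (6, 6, 13, 6): truth gives 0; bid 13 gives 5 > 0. Violating.
Others bid (6, 6, 6, 18): truth gives 0; no alternative beats it.
Others bid (6, 6, 13, 18): truth gives 0; no alternative beats it.
(Checking all 256 profiles: 81 have a profitable deviation, 175 do not.)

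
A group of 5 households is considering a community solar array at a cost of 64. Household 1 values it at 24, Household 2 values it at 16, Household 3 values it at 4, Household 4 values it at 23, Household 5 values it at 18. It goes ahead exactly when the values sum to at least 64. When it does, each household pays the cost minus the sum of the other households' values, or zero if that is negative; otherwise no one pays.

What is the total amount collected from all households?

5

Total value 85 ≥ cost 64, so it is built.
Household 1: others sum to 61; max(0, 64 - 61) = 3.
Household 2: others sum to 69; max(0, 64 - 69) = 0.
Household 3: others sum to 81; max(0, 64 - 81) = 0.
Household 4: others sum to 62; max(0, 64 - 62) = 2.
Household 5: others sum to 67; max(0, 64 - 67) = 0.
Total collected = 3 + 0 + 0 + 2 + 0 = 5.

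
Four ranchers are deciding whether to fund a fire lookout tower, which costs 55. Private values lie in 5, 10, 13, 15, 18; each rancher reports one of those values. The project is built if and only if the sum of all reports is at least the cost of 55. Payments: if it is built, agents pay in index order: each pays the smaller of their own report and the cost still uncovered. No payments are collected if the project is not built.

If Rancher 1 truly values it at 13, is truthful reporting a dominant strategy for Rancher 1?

No

Consider the case where Rancher 2 reports 10, Rancher 3 reports 18 and Rancher 4 reports 18.
Truthful report 13: project built, pays 13, utility 13 - 13 = 0.
Report 10 instead: project built, pays 10, utility 13 - 10 = 3.
Since 3 > 0, reporting 10 is strictly better here, so truthful reporting is not dominant.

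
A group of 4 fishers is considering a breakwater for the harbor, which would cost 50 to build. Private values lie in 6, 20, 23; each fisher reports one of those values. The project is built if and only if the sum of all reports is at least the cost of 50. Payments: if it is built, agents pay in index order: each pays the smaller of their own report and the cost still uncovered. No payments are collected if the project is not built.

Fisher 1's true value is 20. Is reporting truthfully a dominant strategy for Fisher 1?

No

Consider the case where Fisher 2 reports 6, Fisher 3 reports 20 and Fisher 4 reports 20.
Truthful report 20: project built, pays 20, utility 20 - 20 = 0.
Report 6 instead: project built, pays 6, utility 20 - 6 = 14.
Since 14 > 0, reporting 6 is strictly better here, so truthful reporting is not dominant.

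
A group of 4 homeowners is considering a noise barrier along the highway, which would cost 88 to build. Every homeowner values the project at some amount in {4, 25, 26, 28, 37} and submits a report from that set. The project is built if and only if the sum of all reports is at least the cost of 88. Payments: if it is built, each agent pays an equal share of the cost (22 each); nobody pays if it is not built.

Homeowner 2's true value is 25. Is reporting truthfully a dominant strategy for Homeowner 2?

Consider the case where Homeowner 1 reports 4, Homeowner 3 reports 25 and Homeowner 4 reports 25.
Truthful report 25: project not built, utility 0.
Report 37 instead: project built, pays 22, utility 25 - 22 = 3.
Since 3 > 0, reporting 37 is strictly better here, so truthful reporting is not dominant.

No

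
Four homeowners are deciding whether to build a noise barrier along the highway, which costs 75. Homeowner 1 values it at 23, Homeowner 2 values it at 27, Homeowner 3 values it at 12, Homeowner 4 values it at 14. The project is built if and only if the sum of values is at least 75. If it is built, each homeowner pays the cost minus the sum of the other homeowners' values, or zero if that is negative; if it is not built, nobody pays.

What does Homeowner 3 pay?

Total value 76 ≥ cost 75, so the project is built.
The other homeowners' values sum to 64.
Cost minus that sum is 75 - 64 = 11.

11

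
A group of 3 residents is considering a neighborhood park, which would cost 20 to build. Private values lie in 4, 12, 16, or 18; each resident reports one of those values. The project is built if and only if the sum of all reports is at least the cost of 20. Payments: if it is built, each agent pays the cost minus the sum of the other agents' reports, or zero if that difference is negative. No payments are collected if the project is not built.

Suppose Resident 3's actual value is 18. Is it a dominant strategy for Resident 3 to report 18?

Yes

Check each profile of the others' reports and compare truth against every alternative report.
Others report (4, 16): truth gives 18, best alternative gives 18.
Others report (4, 18): truth gives 18, best alternative gives 18.
Others report (12, 12): truth gives 18, best alternative gives 18.
Others report (12, 16): truth gives 18, best alternative gives 18.
Others report (12, 18): truth gives 18, best alternative gives 18.
Others report (16, 4): truth gives 18, best alternative gives 18.
(Remaining 10 profiles checked similarly; truth is weakly best in each.)
In every case the truthful report is at least as good as any alternative, so it is a dominant strategy.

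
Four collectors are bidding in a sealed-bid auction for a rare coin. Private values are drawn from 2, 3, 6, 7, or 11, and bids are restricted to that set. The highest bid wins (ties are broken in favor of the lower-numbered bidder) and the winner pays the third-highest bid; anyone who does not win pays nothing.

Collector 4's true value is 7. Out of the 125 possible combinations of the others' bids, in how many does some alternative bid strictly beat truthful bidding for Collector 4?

27

Others bid (2, 2, 7): truth gives 0; bid 11 gives 5 > 0. Violating.
Others bid (2, 3, 7): truth gives 0; bid 11 gives 4 > 0. Violating.
Others bid (2, 6, 7): truth gives 0; bid 11 gives 1 > 0. Violating.
Others bid (2, 7, 2): truth gives 0; bid 11 gives 5 > 0. Violating.
Others bid (2, 2, 2): truth gives 5; no alternative beats it.
Others bid (2, 2, 3): truth gives 5; no alternative beats it.
(Checking all 125 profiles: 27 have a profitable deviation, 98 do not.)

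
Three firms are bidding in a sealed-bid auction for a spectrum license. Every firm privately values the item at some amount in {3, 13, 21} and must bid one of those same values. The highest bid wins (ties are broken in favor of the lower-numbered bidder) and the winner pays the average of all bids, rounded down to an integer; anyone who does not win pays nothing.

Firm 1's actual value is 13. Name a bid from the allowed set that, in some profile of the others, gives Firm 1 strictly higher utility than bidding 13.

Suppose Firm 2 bids 3 and Firm 3 bids 3.
Bid 13: wins, pays 6, utility 13 - 6 = 7.
Bid 3: wins, pays 3, utility 13 - 3 = 10.
So bidding 3 beats truth here (10 > 7).

3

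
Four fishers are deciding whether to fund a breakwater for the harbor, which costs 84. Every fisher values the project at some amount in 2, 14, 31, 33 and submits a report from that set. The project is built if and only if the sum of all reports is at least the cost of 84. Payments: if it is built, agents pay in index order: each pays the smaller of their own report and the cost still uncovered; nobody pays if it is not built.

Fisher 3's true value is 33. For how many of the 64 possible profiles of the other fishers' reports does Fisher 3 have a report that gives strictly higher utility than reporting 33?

Others report (2, 31, 31): truth gives 0; report 31 gives 2 > 0. Violating.
Others report (2, 31, 33): truth gives 0; report 31 gives 2 > 0. Violating.
Others report (2, 33, 31): truth gives 0; report 31 gives 2 > 0. Violating.
Others report (2, 33, 33): truth gives 0; report 31 gives 2 > 0. Violating.
Others report (2, 2, 2): truth gives 0; no alternative beats it.
Others report (2, 2, 14): truth gives 0; no alternative beats it.
(Checking all 64 profiles: 34 have a profitable deviation, 30 do not.)

34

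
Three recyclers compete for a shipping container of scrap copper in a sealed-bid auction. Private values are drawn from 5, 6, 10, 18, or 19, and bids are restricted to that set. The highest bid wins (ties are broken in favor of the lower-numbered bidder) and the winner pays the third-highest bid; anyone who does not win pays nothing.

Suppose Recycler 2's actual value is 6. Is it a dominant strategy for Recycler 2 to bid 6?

Consider the case where Recycler 1 bids 5 and Recycler 3 bids 10.
Truthful bid 6: loses, pays 0, utility 0.
Bid 10 instead: wins, pays 5, utility 6 - 5 = 1.
Since 1 > 0, bidding 10 is strictly better here, so truthful bidding is not dominant.

No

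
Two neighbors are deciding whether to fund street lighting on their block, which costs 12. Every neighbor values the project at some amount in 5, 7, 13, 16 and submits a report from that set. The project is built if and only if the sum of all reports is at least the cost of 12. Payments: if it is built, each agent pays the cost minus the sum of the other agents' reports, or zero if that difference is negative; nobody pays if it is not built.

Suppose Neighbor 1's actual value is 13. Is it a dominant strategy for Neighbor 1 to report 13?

Check each profile of the others' reports and compare truth against every alternative report.
Others report (13): truth gives 13, best alternative gives 13.
Others report (16): truth gives 13, best alternative gives 13.
Others report (7): truth gives 8, best alternative gives 8.
Others report (5): truth gives 6, best alternative gives 6.
In every case the truthful report is at least as good as any alternative, so it is a dominant strategy.

Yes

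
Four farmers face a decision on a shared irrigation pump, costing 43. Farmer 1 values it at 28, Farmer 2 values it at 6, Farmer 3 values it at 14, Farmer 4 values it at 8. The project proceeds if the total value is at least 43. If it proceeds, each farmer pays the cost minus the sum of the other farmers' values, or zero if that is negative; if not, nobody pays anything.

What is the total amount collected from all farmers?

16

Total value 56 ≥ cost 43, so it is built.
Farmer 1: others sum to 28; max(0, 43 - 28) = 15.
Farmer 2: others sum to 50; max(0, 43 - 50) = 0.
Farmer 3: others sum to 42; max(0, 43 - 42) = 1.
Farmer 4: others sum to 48; max(0, 43 - 48) = 0.
Total collected = 15 + 0 + 1 + 0 = 16.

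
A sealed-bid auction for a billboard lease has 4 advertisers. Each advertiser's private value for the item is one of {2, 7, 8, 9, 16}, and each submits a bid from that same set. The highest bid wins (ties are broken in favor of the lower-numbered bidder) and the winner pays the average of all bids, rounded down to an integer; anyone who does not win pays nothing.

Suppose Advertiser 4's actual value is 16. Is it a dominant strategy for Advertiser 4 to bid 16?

No

Consider the case where Advertiser 1 bids 2, Advertiser 2 bids 2 and Advertiser 3 bids 2.
Truthful bid 16: wins, pays 5, utility 16 - 5 = 11.
Bid 7 instead: wins, pays 3, utility 16 - 3 = 13.
Since 13 > 11, bidding 7 is strictly better here, so truthful bidding is not dominant.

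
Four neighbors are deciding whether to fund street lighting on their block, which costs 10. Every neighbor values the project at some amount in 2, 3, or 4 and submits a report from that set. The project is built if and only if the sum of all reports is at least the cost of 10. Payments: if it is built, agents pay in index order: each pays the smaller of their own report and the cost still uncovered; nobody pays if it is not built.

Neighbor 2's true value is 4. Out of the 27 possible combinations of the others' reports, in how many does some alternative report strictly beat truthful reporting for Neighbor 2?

Others report (2, 2, 3): truth gives 0; report 3 gives 1 > 0. Violating.
Others report (2, 2, 4): truth gives 0; report 2 gives 2 > 0. Violating.
Others report (2, 3, 2): truth gives 0; report 3 gives 1 > 0. Violating.
Others report (2, 3, 3): truth gives 0; report 2 gives 2 > 0. Violating.
Others report (2, 2, 2): truth gives 0; no alternative beats it.
(Checking all 27 profiles: 26 have a profitable deviation, 1 does not.)

26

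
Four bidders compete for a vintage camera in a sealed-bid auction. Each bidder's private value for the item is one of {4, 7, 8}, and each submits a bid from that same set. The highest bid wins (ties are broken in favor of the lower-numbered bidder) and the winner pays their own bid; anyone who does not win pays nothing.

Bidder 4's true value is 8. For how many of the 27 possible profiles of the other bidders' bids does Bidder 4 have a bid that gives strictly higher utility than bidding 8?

Others bid (4, 4, 4): truth gives 0; bid 7 gives 1 > 0. Violating.
Others bid (4, 4, 7): truth gives 0; no alternative beats it.
Others bid (4, 4, 8): truth gives 0; no alternative beats it.
(Checking all 27 profiles: 1 has a profitable deviation, 26 do not.)

1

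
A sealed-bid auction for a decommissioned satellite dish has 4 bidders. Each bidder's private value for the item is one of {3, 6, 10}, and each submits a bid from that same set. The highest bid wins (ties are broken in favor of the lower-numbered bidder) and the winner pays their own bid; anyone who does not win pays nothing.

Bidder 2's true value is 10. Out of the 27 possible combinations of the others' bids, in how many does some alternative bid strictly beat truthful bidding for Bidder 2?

Others bid (3, 3, 3): truth gives 0; bid 6 gives 4 > 0. Violating.
Others bid (3, 3, 6): truth gives 0; bid 6 gives 4 > 0. Violating.
Others bid (3, 6, 3): truth gives 0; bid 6 gives 4 > 0. Violating.
Others bid (3, 6, 6): truth gives 0; bid 6 gives 4 > 0. Violating.
Others bid (3, 3, 10): truth gives 0; no alternative beats it.
Others bid (3, 6, 10): truth gives 0; no alternative beats it.
(Checking all 27 profiles: 4 have a profitable deviation, 23 do not.)

4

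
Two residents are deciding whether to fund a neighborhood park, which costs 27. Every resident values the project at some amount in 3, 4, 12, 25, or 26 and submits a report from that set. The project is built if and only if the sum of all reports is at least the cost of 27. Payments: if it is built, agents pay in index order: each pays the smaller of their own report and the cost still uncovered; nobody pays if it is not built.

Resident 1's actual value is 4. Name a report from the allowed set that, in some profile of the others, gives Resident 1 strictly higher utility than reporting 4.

Suppose Resident 2 reports 25.
Report 4: project built, pays 4, utility 4 - 4 = 0.
Report 3: project built, pays 3, utility 4 - 3 = 1.
So reporting 3 beats truth here (1 > 0).

3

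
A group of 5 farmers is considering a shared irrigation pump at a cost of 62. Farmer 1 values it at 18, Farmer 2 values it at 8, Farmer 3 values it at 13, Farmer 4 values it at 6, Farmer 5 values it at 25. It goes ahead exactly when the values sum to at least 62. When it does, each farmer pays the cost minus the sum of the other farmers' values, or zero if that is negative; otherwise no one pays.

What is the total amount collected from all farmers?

32

Total value 70 ≥ cost 62, so it is built.
Farmer 1: others sum to 52; max(0, 62 - 52) = 10.
Farmer 2: others sum to 62; max(0, 62 - 62) = 0.
Farmer 3: others sum to 57; max(0, 62 - 57) = 5.
Farmer 4: others sum to 64; max(0, 62 - 64) = 0.
Farmer 5: others sum to 45; max(0, 62 - 45) = 17.
Total collected = 10 + 0 + 5 + 0 + 17 = 32.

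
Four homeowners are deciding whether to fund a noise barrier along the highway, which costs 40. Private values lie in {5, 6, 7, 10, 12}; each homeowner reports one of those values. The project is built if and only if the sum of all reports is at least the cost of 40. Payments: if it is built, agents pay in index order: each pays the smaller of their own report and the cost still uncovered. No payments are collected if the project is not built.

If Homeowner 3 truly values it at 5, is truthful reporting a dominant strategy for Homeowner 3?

Yes

Check each profile of the others' reports and compare truth against every alternative report.
Others report (10, 12, 12): truth gives 0, best alternative gives -1.
Others report (12, 10, 12): truth gives 0, best alternative gives -1.
Others report (12, 12, 10): truth gives 0, best alternative gives -1.
Others report (12, 12, 12): truth gives 0, best alternative gives -1.
Others report (5, 5, 5): truth gives 0, best alternative gives 0.
Others report (5, 5, 6): truth gives 0, best alternative gives 0.
(Remaining 119 profiles checked similarly; truth is weakly best in each.)
In every case the truthful report is at least as good as any alternative, so it is a dominant strategy.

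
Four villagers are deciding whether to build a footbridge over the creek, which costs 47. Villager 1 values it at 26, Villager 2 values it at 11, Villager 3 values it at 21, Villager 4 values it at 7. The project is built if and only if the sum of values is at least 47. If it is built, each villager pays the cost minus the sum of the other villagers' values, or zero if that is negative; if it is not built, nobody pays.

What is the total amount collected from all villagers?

Total value 65 ≥ cost 47, so it is built.
Villager 1: others sum to 39; max(0, 47 - 39) = 8.
Villager 2: others sum to 54; max(0, 47 - 54) = 0.
Villager 3: others sum to 44; max(0, 47 - 44) = 3.
Villager 4: others sum to 58; max(0, 47 - 58) = 0.
Total collected = 8 + 0 + 3 + 0 = 11.

11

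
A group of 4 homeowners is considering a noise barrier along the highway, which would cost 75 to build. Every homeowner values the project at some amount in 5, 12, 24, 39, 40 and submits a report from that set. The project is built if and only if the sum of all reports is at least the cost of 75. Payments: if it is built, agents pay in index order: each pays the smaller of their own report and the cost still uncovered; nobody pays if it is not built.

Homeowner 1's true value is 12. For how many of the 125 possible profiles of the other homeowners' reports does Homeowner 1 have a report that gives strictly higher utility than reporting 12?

Others report (5, 39, 39): truth gives 0; report 5 gives 7 > 0. Violating.
Others report (5, 39, 40): truth gives 0; report 5 gives 7 > 0. Violating.
Others report (5, 40, 39): truth gives 0; report 5 gives 7 > 0. Violating.
Others report (5, 40, 40): truth gives 0; report 5 gives 7 > 0. Violating.
Others report (5, 5, 5): truth gives 0; no alternative beats it.
Others report (5, 5, 12): truth gives 0; no alternative beats it.
(Checking all 125 profiles: 63 have a profitable deviation, 62 do not.)

63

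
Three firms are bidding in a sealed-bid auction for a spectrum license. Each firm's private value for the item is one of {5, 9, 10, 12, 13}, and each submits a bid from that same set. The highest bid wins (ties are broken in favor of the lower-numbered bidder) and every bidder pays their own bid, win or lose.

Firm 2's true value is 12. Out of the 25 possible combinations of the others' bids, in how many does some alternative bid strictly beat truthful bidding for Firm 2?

19

Others bid (5, 5): truth gives 0; bid 9 gives 3 > 0. Violating.
Others bid (5, 9): truth gives 0; bid 9 gives 3 > 0. Violating.
Others bid (5, 10): truth gives 0; bid 10 gives 2 > 0. Violating.
Others bid (5, 13): truth gives -12; bid 13 gives -1 > -12. Violating.
Others bid (5, 12): truth gives 0; no alternative beats it.
Others bid (9, 12): truth gives 0; no alternative beats it.
(Checking all 25 profiles: 19 have a profitable deviation, 6 do not.)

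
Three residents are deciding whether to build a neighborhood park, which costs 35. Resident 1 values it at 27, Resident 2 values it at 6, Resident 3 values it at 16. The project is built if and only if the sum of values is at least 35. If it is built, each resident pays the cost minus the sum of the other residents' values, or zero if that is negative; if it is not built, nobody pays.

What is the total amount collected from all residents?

15

Total value 49 ≥ cost 35, so it is built.
Resident 1: others sum to 22; max(0, 35 - 22) = 13.
Resident 2: others sum to 43; max(0, 35 - 43) = 0.
Resident 3: others sum to 33; max(0, 35 - 33) = 2.
Total collected = 13 + 0 + 2 = 15.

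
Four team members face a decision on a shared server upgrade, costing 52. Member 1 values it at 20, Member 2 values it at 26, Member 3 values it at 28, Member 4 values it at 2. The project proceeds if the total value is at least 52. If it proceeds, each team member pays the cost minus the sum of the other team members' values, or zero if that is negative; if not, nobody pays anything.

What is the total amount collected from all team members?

6

Total value 76 ≥ cost 52, so it is built.
Member 1: others sum to 56; max(0, 52 - 56) = 0.
Member 2: others sum to 50; max(0, 52 - 50) = 2.
Member 3: others sum to 48; max(0, 52 - 48) = 4.
Member 4: others sum to 74; max(0, 52 - 74) = 0.
Total collected = 0 + 2 + 4 + 0 = 6.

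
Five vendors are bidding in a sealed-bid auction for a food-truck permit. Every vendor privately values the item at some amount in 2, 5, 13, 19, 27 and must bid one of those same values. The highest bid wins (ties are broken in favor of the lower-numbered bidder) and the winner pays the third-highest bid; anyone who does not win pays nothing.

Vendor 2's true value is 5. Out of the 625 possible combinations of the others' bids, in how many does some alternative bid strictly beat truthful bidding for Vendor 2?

Others bid (2, 2, 2, 13): truth gives 0; bid 13 gives 3 > 0. Violating.
Others bid (2, 2, 2, 19): truth gives 0; bid 19 gives 3 > 0. Violating.
Others bid (2, 2, 2, 27): truth gives 0; bid 27 gives 3 > 0. Violating.
Others bid (2, 2, 13, 2): truth gives 0; bid 13 gives 3 > 0. Violating.
Others bid (2, 2, 2, 2): truth gives 3; no alternative beats it.
Others bid (2, 2, 2, 5): truth gives 3; no alternative beats it.
(Checking all 625 profiles: 12 have a profitable deviation, 613 do not.)

12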